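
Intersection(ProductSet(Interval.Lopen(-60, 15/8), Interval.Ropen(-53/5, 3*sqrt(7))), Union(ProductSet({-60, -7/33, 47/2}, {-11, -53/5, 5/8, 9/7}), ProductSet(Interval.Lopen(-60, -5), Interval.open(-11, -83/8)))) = Union(ProductSet({-7/33}, {-53/5, 5/8, 9/7}), ProductSet(Interval.Lopen(-60, -5), Interval.Ropen(-53/5, -83/8)))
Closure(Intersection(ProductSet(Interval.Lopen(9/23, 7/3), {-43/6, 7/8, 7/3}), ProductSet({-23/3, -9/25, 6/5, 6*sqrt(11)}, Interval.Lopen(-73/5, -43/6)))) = ProductSet({6/5}, {-43/6})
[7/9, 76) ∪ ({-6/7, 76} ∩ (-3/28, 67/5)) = [7/9, 76)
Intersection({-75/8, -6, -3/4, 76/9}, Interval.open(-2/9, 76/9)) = EmptySet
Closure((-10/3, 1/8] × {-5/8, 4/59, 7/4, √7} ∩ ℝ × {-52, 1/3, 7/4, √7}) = [-10/3, 1/8] × {7/4, √7}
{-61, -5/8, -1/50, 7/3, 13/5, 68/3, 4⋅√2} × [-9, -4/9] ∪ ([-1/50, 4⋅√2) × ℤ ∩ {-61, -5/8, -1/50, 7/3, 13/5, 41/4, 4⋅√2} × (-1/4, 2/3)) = ({-1/50, 7/3, 13/5} × {0}) ∪ ({-61, -5/8, -1/50, 7/3, 13/5, 68/3, 4⋅√2} × [-9, -4/9])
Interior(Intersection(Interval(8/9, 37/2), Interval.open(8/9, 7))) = Interval.open(8/9, 7)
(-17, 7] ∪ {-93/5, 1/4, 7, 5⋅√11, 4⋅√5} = {-93/5, 5⋅√11, 4⋅√5} ∪ (-17, 7]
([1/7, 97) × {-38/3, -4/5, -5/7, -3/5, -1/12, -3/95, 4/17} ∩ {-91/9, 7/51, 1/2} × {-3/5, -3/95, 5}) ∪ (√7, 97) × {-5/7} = ({1/2} × {-3/5, -3/95}) ∪ ((√7, 97) × {-5/7})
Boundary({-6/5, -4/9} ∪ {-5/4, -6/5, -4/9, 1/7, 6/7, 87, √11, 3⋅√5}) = {-5/4, -6/5, -4/9, 1/7, 6/7, 87, √11, 3⋅√5}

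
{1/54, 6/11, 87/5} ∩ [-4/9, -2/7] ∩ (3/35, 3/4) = ∅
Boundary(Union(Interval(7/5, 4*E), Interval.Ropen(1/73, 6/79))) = {1/73, 6/79, 7/5, 4*E}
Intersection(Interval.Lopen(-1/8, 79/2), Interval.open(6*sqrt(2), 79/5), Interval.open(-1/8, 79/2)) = Interval.open(6*sqrt(2), 79/5)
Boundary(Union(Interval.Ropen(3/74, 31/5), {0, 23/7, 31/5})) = {0, 3/74, 31/5}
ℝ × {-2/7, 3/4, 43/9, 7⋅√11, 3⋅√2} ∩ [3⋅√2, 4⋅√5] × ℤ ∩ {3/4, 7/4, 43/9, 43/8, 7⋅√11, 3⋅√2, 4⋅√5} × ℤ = ∅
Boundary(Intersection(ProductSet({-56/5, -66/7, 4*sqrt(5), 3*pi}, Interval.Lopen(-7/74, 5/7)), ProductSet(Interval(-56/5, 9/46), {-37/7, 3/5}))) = ProductSet({-56/5, -66/7}, {3/5})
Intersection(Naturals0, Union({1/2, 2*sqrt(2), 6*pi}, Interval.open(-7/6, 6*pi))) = Range(0, 19, 1)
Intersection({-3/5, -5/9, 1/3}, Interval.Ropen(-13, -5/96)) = {-3/5, -5/9}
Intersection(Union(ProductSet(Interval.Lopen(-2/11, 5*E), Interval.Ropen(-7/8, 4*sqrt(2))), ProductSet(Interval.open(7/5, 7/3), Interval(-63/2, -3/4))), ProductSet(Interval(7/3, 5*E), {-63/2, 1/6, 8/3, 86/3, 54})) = ProductSet(Interval(7/3, 5*E), {1/6, 8/3})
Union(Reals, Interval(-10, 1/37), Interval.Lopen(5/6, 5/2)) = Interval(-oo, oo)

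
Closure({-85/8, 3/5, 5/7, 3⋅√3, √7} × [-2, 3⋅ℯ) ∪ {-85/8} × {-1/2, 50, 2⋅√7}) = ({-85/8} × {-1/2, 50, 2⋅√7}) ∪ ({-85/8, 3/5, 5/7, 3⋅√3, √7} × [-2, 3⋅ℯ])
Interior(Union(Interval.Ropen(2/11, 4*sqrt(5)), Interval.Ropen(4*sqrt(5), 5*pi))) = Interval.open(2/11, 5*pi)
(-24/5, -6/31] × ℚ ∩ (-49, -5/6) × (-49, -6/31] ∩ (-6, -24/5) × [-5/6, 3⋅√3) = ∅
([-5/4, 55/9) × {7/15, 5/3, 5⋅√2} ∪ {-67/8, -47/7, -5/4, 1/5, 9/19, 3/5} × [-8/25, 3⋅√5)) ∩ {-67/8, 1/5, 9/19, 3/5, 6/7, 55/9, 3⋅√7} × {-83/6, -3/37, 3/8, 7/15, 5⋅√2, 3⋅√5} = ({-67/8, 1/5, 9/19, 3/5} × {-3/37, 3/8, 7/15}) ∪ ({1/5, 9/19, 3/5, 6/7} × {7/15, 5⋅√2})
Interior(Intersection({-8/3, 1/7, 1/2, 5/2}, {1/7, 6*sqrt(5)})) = EmptySet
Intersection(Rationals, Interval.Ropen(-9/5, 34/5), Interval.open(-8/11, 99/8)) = Intersection(Interval.open(-8/11, 34/5), Rationals)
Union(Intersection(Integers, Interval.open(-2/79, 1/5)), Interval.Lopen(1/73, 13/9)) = Union(Interval.Lopen(1/73, 13/9), Range(0, 1, 1))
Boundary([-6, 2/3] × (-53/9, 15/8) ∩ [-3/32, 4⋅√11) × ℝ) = ({-3/32, 2/3} × [-53/9, 15/8]) ∪ ([-3/32, 2/3] × {-53/9, 15/8})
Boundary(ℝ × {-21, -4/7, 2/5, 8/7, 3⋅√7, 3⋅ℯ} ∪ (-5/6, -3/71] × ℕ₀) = ([-5/6, -3/71] × ℕ₀) ∪ (ℝ × {-21, -4/7, 2/5, 8/7, 3⋅√7, 3⋅ℯ})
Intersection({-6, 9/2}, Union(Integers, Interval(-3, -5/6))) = {-6}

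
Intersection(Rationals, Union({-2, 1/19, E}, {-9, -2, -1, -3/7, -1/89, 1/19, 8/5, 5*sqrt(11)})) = {-9, -2, -1, -3/7, -1/89, 1/19, 8/5}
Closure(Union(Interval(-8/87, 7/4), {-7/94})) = Interval(-8/87, 7/4)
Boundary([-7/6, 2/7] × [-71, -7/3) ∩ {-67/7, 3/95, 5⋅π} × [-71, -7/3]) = {3/95} × [-71, -7/3]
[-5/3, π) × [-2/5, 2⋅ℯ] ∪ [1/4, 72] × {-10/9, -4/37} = ([1/4, 72] × {-10/9, -4/37}) ∪ ([-5/3, π) × [-2/5, 2⋅ℯ])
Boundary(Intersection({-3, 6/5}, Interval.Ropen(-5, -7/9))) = {-3}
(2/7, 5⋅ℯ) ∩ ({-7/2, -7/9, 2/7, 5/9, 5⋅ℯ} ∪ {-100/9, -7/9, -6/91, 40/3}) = {5/9, 40/3}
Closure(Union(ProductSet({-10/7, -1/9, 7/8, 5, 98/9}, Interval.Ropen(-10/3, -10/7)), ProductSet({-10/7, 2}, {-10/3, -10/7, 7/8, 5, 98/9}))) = Union(ProductSet({-10/7, 2}, {-10/3, -10/7, 7/8, 5, 98/9}), ProductSet({-10/7, -1/9, 7/8, 5, 98/9}, Interval(-10/3, -10/7)))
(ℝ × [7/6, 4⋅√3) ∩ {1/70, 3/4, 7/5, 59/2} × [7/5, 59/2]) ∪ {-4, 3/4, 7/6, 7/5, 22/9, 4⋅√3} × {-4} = ({-4, 3/4, 7/6, 7/5, 22/9, 4⋅√3} × {-4}) ∪ ({1/70, 3/4, 7/5, 59/2} × [7/5, 4⋅√3))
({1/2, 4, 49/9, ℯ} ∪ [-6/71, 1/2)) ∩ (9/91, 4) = (9/91, 1/2] ∪ {ℯ}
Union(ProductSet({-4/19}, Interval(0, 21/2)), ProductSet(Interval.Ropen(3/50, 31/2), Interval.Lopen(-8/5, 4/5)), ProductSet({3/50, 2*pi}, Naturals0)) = Union(ProductSet({-4/19}, Interval(0, 21/2)), ProductSet({3/50, 2*pi}, Naturals0), ProductSet(Interval.Ropen(3/50, 31/2), Interval.Lopen(-8/5, 4/5)))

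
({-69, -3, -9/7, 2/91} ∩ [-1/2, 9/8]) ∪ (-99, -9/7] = (-99, -9/7] ∪ {2/91}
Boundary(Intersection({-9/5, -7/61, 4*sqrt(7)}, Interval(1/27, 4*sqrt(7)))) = {4*sqrt(7)}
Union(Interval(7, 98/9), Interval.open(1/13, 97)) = Interval.open(1/13, 97)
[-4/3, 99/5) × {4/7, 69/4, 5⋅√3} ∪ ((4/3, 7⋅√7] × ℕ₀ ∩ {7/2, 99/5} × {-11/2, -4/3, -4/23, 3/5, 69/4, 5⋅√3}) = [-4/3, 99/5) × {4/7, 69/4, 5⋅√3}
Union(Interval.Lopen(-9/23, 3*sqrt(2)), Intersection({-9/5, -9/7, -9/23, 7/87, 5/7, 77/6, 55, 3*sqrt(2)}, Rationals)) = Union({-9/5, -9/7, 77/6, 55}, Interval(-9/23, 3*sqrt(2)))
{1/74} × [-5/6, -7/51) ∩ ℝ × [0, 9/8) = ∅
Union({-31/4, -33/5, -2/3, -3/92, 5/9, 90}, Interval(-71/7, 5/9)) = Union({90}, Interval(-71/7, 5/9))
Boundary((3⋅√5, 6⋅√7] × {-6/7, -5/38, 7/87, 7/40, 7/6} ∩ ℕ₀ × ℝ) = {7, 8, …, 15} × {-6/7, -5/38, 7/87, 7/40, 7/6}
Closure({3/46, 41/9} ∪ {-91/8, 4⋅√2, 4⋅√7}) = {-91/8, 3/46, 41/9, 4⋅√2, 4⋅√7}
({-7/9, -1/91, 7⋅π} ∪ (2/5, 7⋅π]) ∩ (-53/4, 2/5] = {-7/9, -1/91}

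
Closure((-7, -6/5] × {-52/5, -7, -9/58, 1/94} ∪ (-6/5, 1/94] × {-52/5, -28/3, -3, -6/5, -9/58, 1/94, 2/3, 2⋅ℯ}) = ([-7, -6/5] × {-52/5, -7, -9/58, 1/94}) ∪ ([-6/5, 1/94] × {-52/5, -28/3, -3, -6/5, -9/58, 1/94, 2/3, 2⋅ℯ})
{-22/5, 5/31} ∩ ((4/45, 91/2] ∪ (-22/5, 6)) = {5/31}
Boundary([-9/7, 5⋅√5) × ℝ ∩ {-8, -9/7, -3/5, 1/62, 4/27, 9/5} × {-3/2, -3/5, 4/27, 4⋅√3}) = {-9/7, -3/5, 1/62, 4/27, 9/5} × {-3/2, -3/5, 4/27, 4⋅√3}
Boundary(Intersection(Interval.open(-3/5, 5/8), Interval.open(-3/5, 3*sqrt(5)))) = {-3/5, 5/8}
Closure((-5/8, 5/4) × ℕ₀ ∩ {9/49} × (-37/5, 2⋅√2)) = {9/49} × {0, 1, 2}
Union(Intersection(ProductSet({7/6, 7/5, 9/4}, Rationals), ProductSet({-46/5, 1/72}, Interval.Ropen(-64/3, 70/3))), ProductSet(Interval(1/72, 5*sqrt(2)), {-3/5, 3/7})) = ProductSet(Interval(1/72, 5*sqrt(2)), {-3/5, 3/7})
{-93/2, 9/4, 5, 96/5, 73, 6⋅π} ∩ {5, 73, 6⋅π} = {5, 73, 6⋅π}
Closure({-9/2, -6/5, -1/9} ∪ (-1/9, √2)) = {-9/2, -6/5} ∪ [-1/9, √2]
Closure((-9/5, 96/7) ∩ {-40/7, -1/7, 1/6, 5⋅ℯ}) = {-1/7, 1/6, 5⋅ℯ}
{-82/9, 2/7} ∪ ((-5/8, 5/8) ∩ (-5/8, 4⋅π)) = {-82/9} ∪ (-5/8, 5/8)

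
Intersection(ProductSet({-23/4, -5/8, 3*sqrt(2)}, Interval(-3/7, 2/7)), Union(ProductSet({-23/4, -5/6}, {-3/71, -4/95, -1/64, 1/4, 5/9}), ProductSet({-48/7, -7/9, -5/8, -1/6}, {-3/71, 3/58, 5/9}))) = Union(ProductSet({-23/4}, {-3/71, -4/95, -1/64, 1/4}), ProductSet({-5/8}, {-3/71, 3/58}))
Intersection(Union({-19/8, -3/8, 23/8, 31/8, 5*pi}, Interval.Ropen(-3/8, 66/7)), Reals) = Union({-19/8, 5*pi}, Interval.Ropen(-3/8, 66/7))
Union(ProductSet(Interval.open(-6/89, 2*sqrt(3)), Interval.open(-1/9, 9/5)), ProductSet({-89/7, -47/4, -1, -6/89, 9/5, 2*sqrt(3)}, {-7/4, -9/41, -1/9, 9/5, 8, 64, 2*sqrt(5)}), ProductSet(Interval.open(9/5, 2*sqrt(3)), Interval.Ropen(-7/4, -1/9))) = Union(ProductSet({-89/7, -47/4, -1, -6/89, 9/5, 2*sqrt(3)}, {-7/4, -9/41, -1/9, 9/5, 8, 64, 2*sqrt(5)}), ProductSet(Interval.open(-6/89, 2*sqrt(3)), Interval.open(-1/9, 9/5)), ProductSet(Interval.open(9/5, 2*sqrt(3)), Interval.Ropen(-7/4, -1/9)))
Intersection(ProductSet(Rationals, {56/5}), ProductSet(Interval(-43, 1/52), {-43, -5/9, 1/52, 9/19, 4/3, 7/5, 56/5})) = ProductSet(Intersection(Interval(-43, 1/52), Rationals), {56/5})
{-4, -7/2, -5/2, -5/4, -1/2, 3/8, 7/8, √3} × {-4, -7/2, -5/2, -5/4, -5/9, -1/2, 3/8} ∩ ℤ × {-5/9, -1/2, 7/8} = {-4} × {-5/9, -1/2}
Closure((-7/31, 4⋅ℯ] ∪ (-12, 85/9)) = [-12, 4⋅ℯ]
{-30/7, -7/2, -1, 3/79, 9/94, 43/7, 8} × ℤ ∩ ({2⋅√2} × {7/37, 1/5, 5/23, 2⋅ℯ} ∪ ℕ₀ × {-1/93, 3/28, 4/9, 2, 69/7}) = {8} × {2}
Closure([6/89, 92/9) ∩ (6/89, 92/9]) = [6/89, 92/9]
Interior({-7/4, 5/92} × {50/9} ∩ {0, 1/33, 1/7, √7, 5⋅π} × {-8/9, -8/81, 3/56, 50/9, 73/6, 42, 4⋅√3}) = ∅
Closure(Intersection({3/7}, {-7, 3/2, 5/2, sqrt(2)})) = EmptySet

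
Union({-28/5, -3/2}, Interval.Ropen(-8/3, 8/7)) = Union({-28/5}, Interval.Ropen(-8/3, 8/7))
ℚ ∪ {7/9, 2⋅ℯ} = ℚ ∪ {2⋅ℯ}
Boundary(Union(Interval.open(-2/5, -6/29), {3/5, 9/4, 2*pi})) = {-2/5, -6/29, 3/5, 9/4, 2*pi}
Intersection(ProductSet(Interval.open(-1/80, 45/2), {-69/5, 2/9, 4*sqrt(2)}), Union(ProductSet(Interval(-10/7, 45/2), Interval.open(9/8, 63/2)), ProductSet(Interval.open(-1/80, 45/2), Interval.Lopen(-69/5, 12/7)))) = ProductSet(Interval.open(-1/80, 45/2), {2/9, 4*sqrt(2)})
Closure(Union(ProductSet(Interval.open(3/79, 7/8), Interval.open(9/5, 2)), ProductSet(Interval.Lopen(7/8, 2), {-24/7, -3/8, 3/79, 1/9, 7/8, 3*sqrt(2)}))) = Union(ProductSet({3/79, 7/8}, Interval(9/5, 2)), ProductSet(Interval(3/79, 7/8), {9/5, 2}), ProductSet(Interval.open(3/79, 7/8), Interval.open(9/5, 2)), ProductSet(Interval(7/8, 2), {-24/7, -3/8, 3/79, 1/9, 7/8, 3*sqrt(2)}))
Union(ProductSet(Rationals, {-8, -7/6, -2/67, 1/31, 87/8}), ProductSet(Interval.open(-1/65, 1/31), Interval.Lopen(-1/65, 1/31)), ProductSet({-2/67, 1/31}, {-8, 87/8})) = Union(ProductSet(Interval.open(-1/65, 1/31), Interval.Lopen(-1/65, 1/31)), ProductSet(Rationals, {-8, -7/6, -2/67, 1/31, 87/8}))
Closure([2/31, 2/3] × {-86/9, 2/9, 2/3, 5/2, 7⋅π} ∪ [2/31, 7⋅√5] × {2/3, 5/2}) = ([2/31, 7⋅√5] × {2/3, 5/2}) ∪ ([2/31, 2/3] × {-86/9, 2/9, 2/3, 5/2, 7⋅π})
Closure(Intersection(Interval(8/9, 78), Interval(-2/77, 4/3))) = Interval(8/9, 4/3)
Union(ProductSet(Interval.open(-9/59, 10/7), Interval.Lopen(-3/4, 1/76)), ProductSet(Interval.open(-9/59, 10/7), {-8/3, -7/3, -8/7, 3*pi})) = ProductSet(Interval.open(-9/59, 10/7), Union({-8/3, -7/3, -8/7, 3*pi}, Interval.Lopen(-3/4, 1/76)))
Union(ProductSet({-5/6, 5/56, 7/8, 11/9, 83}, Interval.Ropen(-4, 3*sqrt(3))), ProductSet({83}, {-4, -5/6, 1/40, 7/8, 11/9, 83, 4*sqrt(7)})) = Union(ProductSet({83}, {-4, -5/6, 1/40, 7/8, 11/9, 83, 4*sqrt(7)}), ProductSet({-5/6, 5/56, 7/8, 11/9, 83}, Interval.Ropen(-4, 3*sqrt(3))))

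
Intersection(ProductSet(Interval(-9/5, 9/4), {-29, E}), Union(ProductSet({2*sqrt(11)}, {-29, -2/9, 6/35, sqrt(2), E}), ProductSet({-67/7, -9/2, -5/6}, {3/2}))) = EmptySet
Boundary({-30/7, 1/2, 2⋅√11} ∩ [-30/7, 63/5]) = {-30/7, 1/2, 2⋅√11}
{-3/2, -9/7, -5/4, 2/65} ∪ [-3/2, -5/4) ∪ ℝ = (-∞, ∞)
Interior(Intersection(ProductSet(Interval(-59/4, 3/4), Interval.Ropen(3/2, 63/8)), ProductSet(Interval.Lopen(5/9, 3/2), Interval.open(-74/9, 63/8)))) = ProductSet(Interval.open(5/9, 3/4), Interval.open(3/2, 63/8))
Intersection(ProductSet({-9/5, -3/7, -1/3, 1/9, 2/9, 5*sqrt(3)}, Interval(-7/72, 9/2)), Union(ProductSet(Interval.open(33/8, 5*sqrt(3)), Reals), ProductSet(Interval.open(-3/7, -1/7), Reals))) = ProductSet({-1/3}, Interval(-7/72, 9/2))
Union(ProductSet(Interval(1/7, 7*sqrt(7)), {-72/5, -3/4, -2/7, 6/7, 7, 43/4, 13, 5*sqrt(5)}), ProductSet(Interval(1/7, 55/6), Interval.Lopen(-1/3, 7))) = Union(ProductSet(Interval(1/7, 55/6), Interval.Lopen(-1/3, 7)), ProductSet(Interval(1/7, 7*sqrt(7)), {-72/5, -3/4, -2/7, 6/7, 7, 43/4, 13, 5*sqrt(5)}))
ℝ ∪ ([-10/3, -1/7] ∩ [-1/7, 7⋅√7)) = ℝ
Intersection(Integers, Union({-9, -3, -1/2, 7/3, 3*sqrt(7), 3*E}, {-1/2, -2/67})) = {-9, -3}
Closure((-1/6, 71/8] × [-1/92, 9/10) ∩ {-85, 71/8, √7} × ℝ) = {71/8, √7} × [-1/92, 9/10]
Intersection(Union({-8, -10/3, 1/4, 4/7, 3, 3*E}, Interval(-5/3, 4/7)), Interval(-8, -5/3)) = {-8, -10/3, -5/3}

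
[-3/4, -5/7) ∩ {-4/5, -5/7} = ∅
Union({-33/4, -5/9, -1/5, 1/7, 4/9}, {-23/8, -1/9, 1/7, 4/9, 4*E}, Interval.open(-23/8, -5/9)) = Union({-33/4, -1/5, -1/9, 1/7, 4/9, 4*E}, Interval(-23/8, -5/9))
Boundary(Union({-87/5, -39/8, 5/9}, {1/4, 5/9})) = {-87/5, -39/8, 1/4, 5/9}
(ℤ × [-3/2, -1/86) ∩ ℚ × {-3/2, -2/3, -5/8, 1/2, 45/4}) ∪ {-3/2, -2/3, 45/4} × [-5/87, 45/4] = (ℤ × {-3/2, -2/3, -5/8}) ∪ ({-3/2, -2/3, 45/4} × [-5/87, 45/4])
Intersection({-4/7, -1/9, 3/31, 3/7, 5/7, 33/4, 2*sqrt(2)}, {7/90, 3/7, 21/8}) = {3/7}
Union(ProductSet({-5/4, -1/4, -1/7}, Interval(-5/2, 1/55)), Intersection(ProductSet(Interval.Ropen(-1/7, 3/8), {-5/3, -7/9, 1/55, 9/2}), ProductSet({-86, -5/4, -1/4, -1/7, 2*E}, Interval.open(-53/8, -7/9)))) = ProductSet({-5/4, -1/4, -1/7}, Interval(-5/2, 1/55))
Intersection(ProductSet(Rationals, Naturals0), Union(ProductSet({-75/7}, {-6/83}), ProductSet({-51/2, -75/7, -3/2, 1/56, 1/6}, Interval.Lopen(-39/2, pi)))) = ProductSet({-51/2, -75/7, -3/2, 1/56, 1/6}, Range(0, 4, 1))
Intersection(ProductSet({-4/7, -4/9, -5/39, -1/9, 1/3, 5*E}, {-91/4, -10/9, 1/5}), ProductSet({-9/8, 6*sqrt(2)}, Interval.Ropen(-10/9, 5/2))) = EmptySet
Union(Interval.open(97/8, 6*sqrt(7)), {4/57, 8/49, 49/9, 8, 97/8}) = Union({4/57, 8/49, 49/9, 8}, Interval.Ropen(97/8, 6*sqrt(7)))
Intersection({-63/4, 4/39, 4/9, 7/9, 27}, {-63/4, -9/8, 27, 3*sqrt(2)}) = {-63/4, 27}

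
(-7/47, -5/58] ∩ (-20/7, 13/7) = (-7/47, -5/58]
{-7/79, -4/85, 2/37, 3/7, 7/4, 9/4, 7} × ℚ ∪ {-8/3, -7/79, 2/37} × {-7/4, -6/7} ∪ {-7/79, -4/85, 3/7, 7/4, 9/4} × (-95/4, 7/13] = ({-8/3, -7/79, 2/37} × {-7/4, -6/7}) ∪ ({-7/79, -4/85, 2/37, 3/7, 7/4, 9/4, 7} × ℚ) ∪ ({-7/79, -4/85, 3/7, 7/4, 9/4} × (-95/4, 7/13])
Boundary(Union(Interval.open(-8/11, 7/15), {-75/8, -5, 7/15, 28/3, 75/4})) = {-75/8, -5, -8/11, 7/15, 28/3, 75/4}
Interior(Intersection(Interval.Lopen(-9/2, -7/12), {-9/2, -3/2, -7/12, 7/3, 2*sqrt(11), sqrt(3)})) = EmptySet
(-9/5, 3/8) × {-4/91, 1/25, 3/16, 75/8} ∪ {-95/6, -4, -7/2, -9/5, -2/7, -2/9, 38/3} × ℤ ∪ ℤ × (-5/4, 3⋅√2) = ({-95/6, -4, -7/2, -9/5, -2/7, -2/9, 38/3} × ℤ) ∪ (ℤ × (-5/4, 3⋅√2)) ∪ ((-9/5, 3/8) × {-4/91, 1/25, 3/16, 75/8})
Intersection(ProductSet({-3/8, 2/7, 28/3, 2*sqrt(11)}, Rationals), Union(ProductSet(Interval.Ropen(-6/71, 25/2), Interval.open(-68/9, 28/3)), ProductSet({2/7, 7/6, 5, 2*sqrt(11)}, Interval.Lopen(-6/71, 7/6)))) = ProductSet({2/7, 28/3, 2*sqrt(11)}, Intersection(Interval.open(-68/9, 28/3), Rationals))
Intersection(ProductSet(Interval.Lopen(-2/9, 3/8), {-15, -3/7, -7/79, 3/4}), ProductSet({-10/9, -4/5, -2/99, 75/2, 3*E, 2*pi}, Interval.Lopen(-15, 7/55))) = ProductSet({-2/99}, {-3/7, -7/79})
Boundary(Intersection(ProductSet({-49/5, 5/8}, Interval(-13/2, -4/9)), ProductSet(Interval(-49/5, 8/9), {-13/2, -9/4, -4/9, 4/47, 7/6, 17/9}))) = ProductSet({-49/5, 5/8}, {-13/2, -9/4, -4/9})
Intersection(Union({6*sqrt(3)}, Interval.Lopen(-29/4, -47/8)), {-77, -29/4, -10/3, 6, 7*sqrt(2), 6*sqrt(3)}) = {6*sqrt(3)}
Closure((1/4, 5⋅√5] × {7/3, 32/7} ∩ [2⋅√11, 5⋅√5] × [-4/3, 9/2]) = [2⋅√11, 5⋅√5] × {7/3}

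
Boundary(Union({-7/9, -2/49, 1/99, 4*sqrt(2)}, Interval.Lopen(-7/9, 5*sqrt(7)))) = {-7/9, 5*sqrt(7)}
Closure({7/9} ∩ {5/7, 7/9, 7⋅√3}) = {7/9}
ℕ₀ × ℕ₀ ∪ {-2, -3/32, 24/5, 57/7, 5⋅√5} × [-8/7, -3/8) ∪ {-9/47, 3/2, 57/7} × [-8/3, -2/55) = (ℕ₀ × ℕ₀) ∪ ({-9/47, 3/2, 57/7} × [-8/3, -2/55)) ∪ ({-2, -3/32, 24/5, 57/7, 5⋅√5} × [-8/7, -3/8))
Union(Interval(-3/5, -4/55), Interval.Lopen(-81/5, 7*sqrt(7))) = Interval.Lopen(-81/5, 7*sqrt(7))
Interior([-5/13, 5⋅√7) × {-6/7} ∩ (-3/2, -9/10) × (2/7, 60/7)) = ∅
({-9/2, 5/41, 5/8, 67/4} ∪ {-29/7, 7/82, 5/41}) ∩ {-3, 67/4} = {67/4}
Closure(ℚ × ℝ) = ℝ × ℝ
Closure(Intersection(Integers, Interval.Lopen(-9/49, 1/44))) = Range(0, 1, 1)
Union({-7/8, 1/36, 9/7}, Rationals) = Rationals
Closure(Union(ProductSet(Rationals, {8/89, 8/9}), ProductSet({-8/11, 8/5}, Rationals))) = Union(ProductSet({-8/11, 8/5}, Reals), ProductSet(Reals, {8/89, 8/9}))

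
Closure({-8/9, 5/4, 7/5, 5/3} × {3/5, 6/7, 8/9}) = {-8/9, 5/4, 7/5, 5/3} × {3/5, 6/7, 8/9}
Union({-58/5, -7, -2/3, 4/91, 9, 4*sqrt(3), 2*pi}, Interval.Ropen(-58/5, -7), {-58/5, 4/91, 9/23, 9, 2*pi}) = Union({-2/3, 4/91, 9/23, 9, 4*sqrt(3), 2*pi}, Interval(-58/5, -7))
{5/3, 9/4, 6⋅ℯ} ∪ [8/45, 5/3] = [8/45, 5/3] ∪ {9/4, 6⋅ℯ}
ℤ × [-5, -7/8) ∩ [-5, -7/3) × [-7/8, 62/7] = ∅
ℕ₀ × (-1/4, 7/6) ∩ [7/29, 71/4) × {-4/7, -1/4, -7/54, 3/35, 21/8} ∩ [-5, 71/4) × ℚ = {1, 2, …, 17} × {-7/54, 3/35}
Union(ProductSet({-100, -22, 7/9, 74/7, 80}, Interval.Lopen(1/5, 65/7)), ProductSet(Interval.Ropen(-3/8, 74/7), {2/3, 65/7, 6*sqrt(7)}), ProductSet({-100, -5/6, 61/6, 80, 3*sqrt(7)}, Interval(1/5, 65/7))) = Union(ProductSet({-100, -22, 7/9, 74/7, 80}, Interval.Lopen(1/5, 65/7)), ProductSet({-100, -5/6, 61/6, 80, 3*sqrt(7)}, Interval(1/5, 65/7)), ProductSet(Interval.Ropen(-3/8, 74/7), {2/3, 65/7, 6*sqrt(7)}))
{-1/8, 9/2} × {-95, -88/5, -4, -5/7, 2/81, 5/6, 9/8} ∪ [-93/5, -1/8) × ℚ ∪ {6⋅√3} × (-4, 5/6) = ([-93/5, -1/8) × ℚ) ∪ ({6⋅√3} × (-4, 5/6)) ∪ ({-1/8, 9/2} × {-95, -88/5, -4, -5/7, 2/81, 5/6, 9/8})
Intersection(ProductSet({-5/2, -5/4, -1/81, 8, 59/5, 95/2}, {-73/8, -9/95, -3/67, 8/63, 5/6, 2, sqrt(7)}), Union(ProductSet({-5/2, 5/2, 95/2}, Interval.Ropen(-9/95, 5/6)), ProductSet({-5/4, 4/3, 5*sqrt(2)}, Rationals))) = Union(ProductSet({-5/4}, {-73/8, -9/95, -3/67, 8/63, 5/6, 2}), ProductSet({-5/2, 95/2}, {-9/95, -3/67, 8/63}))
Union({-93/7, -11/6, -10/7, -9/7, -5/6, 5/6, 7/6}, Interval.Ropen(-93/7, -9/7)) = Union({-5/6, 5/6, 7/6}, Interval(-93/7, -9/7))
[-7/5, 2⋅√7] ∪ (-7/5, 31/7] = [-7/5, 2⋅√7]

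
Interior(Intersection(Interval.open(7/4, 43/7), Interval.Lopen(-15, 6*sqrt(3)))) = Interval.open(7/4, 43/7)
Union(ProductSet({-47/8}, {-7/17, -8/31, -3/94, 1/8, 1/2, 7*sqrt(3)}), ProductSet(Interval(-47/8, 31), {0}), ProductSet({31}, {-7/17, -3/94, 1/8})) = Union(ProductSet({-47/8}, {-7/17, -8/31, -3/94, 1/8, 1/2, 7*sqrt(3)}), ProductSet({31}, {-7/17, -3/94, 1/8}), ProductSet(Interval(-47/8, 31), {0}))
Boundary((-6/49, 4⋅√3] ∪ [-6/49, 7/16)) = {-6/49, 4⋅√3}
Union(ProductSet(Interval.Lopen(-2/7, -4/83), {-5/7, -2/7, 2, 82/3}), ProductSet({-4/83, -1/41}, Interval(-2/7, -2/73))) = Union(ProductSet({-4/83, -1/41}, Interval(-2/7, -2/73)), ProductSet(Interval.Lopen(-2/7, -4/83), {-5/7, -2/7, 2, 82/3}))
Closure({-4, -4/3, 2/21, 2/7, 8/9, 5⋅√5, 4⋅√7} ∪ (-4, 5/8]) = [-4, 5/8] ∪ {8/9, 5⋅√5, 4⋅√7}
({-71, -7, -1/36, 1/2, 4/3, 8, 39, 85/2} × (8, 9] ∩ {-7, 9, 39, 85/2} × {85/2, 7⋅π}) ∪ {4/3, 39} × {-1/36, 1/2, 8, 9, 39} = {4/3, 39} × {-1/36, 1/2, 8, 9, 39}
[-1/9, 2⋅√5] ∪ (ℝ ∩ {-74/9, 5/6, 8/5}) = {-74/9} ∪ [-1/9, 2⋅√5]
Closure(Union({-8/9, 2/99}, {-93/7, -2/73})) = {-93/7, -8/9, -2/73, 2/99}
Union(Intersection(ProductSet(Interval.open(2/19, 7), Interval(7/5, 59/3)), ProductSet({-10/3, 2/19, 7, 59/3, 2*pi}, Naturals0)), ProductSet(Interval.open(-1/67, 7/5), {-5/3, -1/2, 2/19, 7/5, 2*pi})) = Union(ProductSet({2*pi}, Range(2, 20, 1)), ProductSet(Interval.open(-1/67, 7/5), {-5/3, -1/2, 2/19, 7/5, 2*pi}))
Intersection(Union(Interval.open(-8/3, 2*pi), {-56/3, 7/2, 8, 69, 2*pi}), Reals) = Union({-56/3, 8, 69}, Interval.Lopen(-8/3, 2*pi))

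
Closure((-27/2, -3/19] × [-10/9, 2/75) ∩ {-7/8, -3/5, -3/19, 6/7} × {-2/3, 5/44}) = {-7/8, -3/5, -3/19} × {-2/3}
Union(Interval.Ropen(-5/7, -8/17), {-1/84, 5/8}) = Union({-1/84, 5/8}, Interval.Ropen(-5/7, -8/17))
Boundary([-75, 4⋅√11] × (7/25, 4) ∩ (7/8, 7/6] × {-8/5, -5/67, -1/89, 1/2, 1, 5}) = [7/8, 7/6] × {1/2, 1}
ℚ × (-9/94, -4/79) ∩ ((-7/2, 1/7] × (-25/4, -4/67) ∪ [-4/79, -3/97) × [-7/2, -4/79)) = ((ℚ ∩ (-7/2, 1/7]) × (-9/94, -4/67)) ∪ ((ℚ ∩ [-4/79, -3/97)) × (-9/94, -4/79))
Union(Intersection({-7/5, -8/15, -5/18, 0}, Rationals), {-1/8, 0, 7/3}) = {-7/5, -8/15, -5/18, -1/8, 0, 7/3}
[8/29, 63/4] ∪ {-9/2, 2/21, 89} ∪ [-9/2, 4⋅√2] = [-9/2, 63/4] ∪ {89}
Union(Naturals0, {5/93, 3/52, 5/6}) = Union({5/93, 3/52, 5/6}, Naturals0)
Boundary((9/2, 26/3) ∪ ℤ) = {9/2, 26/3} ∪ (ℤ \ (9/2, 26/3))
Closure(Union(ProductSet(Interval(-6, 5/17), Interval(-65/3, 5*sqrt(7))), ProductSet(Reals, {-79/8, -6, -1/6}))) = Union(ProductSet(Interval(-6, 5/17), Interval(-65/3, 5*sqrt(7))), ProductSet(Reals, {-79/8, -6, -1/6}))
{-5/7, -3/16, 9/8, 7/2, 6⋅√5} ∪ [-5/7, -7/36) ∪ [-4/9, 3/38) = [-5/7, 3/38) ∪ {9/8, 7/2, 6⋅√5}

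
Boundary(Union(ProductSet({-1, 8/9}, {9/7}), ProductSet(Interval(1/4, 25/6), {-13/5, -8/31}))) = Union(ProductSet({-1, 8/9}, {9/7}), ProductSet(Interval(1/4, 25/6), {-13/5, -8/31}))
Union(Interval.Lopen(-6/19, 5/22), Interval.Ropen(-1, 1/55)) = Interval(-1, 5/22)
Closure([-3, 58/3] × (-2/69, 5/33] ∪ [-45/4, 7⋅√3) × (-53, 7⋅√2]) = ({58/3} × [-2/69, 5/33]) ∪ ([-3, 58/3] × (-2/69, 5/33]) ∪ ({-45/4} × [-53, 7⋅√2]) ∪ ([7⋅√3, 58/3] × {-2/69, 5/33}) ∪ ([-45/4, 7⋅√3] × {-53, 7⋅√2}) ∪ ([-45/4, 7⋅√3) × (-53, 7⋅√2]) ∪ ({-45/4, 7⋅√3} × ([-53, -2/69] ∪ [5/33, 7⋅√2]))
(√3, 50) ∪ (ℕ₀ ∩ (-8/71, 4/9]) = {0} ∪ (√3, 50)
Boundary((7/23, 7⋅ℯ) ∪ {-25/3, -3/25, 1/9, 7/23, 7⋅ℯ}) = {-25/3, -3/25, 1/9, 7/23, 7⋅ℯ}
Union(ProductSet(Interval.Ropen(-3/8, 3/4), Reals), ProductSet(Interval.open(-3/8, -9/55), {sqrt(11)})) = ProductSet(Interval.Ropen(-3/8, 3/4), Reals)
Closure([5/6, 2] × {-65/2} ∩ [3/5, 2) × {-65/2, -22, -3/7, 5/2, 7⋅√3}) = [5/6, 2] × {-65/2}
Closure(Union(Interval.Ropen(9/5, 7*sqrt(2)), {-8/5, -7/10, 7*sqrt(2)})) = Union({-8/5, -7/10}, Interval(9/5, 7*sqrt(2)))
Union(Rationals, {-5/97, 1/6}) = Rationals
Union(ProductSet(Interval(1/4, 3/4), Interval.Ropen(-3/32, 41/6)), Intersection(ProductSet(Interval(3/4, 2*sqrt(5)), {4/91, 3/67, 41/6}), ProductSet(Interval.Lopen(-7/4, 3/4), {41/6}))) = Union(ProductSet({3/4}, {41/6}), ProductSet(Interval(1/4, 3/4), Interval.Ropen(-3/32, 41/6)))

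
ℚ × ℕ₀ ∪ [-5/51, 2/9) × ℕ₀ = (ℚ ∪ [-5/51, 2/9]) × ℕ₀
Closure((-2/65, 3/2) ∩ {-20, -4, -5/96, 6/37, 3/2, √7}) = {6/37}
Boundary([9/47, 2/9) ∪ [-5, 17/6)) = {-5, 17/6}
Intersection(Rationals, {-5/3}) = {-5/3}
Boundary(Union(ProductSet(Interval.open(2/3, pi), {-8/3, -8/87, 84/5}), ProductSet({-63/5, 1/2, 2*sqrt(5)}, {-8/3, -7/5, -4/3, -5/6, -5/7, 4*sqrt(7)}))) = Union(ProductSet({-63/5, 1/2, 2*sqrt(5)}, {-8/3, -7/5, -4/3, -5/6, -5/7, 4*sqrt(7)}), ProductSet(Interval(2/3, pi), {-8/3, -8/87, 84/5}))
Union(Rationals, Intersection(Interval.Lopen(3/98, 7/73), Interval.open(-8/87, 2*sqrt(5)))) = Union(Interval(3/98, 7/73), Rationals)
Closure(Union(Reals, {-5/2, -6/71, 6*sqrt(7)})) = Reals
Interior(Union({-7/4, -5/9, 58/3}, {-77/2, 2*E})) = EmptySet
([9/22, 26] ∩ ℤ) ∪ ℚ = ℚ ∪ {1, 2, …, 26}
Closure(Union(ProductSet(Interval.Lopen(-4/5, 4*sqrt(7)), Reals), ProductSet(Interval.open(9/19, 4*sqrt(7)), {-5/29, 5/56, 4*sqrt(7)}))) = ProductSet(Interval(-4/5, 4*sqrt(7)), Reals)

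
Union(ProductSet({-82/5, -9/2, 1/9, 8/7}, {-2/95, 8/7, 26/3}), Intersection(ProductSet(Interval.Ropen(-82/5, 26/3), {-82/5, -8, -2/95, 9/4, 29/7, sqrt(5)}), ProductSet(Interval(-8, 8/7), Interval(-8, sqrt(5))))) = Union(ProductSet({-82/5, -9/2, 1/9, 8/7}, {-2/95, 8/7, 26/3}), ProductSet(Interval(-8, 8/7), {-8, -2/95, sqrt(5)}))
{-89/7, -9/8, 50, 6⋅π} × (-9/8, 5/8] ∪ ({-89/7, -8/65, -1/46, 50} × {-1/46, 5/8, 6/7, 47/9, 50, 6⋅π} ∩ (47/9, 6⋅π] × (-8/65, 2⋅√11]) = {-89/7, -9/8, 50, 6⋅π} × (-9/8, 5/8]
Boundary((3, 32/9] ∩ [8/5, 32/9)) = {3, 32/9}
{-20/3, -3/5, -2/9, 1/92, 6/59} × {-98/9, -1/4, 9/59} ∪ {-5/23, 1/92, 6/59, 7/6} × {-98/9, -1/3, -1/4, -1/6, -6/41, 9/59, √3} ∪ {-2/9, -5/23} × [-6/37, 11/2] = ({-2/9, -5/23} × [-6/37, 11/2]) ∪ ({-20/3, -3/5, -2/9, 1/92, 6/59} × {-98/9, -1/4, 9/59}) ∪ ({-5/23, 1/92, 6/59, 7/6} × {-98/9, -1/3, -1/4, -1/6, -6/41, 9/59, √3})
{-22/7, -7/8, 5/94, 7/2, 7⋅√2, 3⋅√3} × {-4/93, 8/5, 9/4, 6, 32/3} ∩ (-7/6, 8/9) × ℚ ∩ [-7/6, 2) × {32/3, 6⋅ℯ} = {-7/8, 5/94} × {32/3}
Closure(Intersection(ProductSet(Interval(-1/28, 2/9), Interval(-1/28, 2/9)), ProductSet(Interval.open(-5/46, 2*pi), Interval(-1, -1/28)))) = ProductSet(Interval(-1/28, 2/9), {-1/28})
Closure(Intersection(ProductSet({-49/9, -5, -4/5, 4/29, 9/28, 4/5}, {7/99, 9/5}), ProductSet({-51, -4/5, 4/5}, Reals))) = ProductSet({-4/5, 4/5}, {7/99, 9/5})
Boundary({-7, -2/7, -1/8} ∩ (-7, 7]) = {-2/7, -1/8}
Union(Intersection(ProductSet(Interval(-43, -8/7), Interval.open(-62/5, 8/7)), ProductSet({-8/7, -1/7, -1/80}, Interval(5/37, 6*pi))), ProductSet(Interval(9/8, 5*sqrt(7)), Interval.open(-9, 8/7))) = Union(ProductSet({-8/7}, Interval.Ropen(5/37, 8/7)), ProductSet(Interval(9/8, 5*sqrt(7)), Interval.open(-9, 8/7)))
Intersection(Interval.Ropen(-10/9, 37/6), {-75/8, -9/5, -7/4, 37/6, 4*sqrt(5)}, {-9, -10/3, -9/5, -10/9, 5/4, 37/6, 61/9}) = EmptySet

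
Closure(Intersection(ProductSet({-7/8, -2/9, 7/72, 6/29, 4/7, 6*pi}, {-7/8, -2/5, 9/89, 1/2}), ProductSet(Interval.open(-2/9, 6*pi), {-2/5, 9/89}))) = ProductSet({7/72, 6/29, 4/7}, {-2/5, 9/89})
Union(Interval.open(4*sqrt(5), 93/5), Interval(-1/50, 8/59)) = Union(Interval(-1/50, 8/59), Interval.open(4*sqrt(5), 93/5))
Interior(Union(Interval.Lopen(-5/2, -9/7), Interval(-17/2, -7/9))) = Interval.open(-17/2, -7/9)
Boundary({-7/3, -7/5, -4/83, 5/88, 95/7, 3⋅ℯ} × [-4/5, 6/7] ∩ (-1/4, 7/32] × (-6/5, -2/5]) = {-4/83, 5/88} × [-4/5, -2/5]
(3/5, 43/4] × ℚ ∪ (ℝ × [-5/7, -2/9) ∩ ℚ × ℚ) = ((3/5, 43/4] × ℚ) ∪ (ℚ × (ℚ ∩ [-5/7, -2/9)))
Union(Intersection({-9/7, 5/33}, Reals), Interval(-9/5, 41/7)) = Interval(-9/5, 41/7)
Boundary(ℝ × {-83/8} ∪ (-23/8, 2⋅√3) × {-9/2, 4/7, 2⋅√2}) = (ℝ × {-83/8}) ∪ ([-23/8, 2⋅√3] × {-9/2, 4/7, 2⋅√2})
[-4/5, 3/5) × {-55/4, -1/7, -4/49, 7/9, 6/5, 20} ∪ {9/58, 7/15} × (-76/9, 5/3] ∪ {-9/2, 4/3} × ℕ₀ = ({-9/2, 4/3} × ℕ₀) ∪ ({9/58, 7/15} × (-76/9, 5/3]) ∪ ([-4/5, 3/5) × {-55/4, -1/7, -4/49, 7/9, 6/5, 20})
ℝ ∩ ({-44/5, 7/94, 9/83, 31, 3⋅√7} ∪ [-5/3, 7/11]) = {-44/5, 31, 3⋅√7} ∪ [-5/3, 7/11]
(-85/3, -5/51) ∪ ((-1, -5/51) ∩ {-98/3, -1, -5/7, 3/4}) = (-85/3, -5/51)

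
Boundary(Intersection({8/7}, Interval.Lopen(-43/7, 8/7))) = {8/7}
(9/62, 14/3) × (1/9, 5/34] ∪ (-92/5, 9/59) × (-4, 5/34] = ((-92/5, 9/59) × (-4, 5/34]) ∪ ((9/62, 14/3) × (1/9, 5/34])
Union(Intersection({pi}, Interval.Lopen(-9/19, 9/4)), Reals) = Reals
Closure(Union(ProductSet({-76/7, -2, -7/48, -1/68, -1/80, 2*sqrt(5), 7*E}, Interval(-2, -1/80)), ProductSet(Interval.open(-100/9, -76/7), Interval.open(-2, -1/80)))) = Union(ProductSet({-100/9, -76/7, -2, -7/48, -1/68, -1/80, 2*sqrt(5), 7*E}, Interval(-2, -1/80)), ProductSet(Interval(-100/9, -76/7), {-2, -1/80}), ProductSet(Interval.open(-100/9, -76/7), Interval.open(-2, -1/80)))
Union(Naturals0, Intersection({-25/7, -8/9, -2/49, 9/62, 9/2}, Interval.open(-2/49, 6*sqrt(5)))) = Union({9/62, 9/2}, Naturals0)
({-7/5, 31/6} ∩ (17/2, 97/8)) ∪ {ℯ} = {ℯ}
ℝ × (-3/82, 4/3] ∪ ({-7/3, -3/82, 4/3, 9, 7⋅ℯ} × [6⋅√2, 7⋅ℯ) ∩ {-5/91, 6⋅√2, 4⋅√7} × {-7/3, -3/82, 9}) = ℝ × (-3/82, 4/3]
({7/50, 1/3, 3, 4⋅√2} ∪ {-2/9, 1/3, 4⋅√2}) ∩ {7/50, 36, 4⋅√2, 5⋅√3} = {7/50, 4⋅√2}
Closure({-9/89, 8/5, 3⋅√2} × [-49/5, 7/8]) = {-9/89, 8/5, 3⋅√2} × [-49/5, 7/8]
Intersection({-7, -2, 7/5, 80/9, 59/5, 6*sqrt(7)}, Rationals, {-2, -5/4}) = {-2}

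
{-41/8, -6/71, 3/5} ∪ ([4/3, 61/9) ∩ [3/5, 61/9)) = {-41/8, -6/71, 3/5} ∪ [4/3, 61/9)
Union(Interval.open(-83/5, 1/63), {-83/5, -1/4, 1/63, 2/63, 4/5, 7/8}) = Union({2/63, 4/5, 7/8}, Interval(-83/5, 1/63))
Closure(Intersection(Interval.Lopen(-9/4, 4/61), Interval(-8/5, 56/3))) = Interval(-8/5, 4/61)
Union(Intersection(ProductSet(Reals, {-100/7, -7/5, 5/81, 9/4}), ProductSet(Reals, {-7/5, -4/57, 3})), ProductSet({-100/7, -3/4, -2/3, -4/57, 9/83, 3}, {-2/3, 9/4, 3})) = Union(ProductSet({-100/7, -3/4, -2/3, -4/57, 9/83, 3}, {-2/3, 9/4, 3}), ProductSet(Reals, {-7/5}))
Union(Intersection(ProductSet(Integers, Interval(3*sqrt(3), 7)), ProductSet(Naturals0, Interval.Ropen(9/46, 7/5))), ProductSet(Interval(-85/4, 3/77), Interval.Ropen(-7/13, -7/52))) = ProductSet(Interval(-85/4, 3/77), Interval.Ropen(-7/13, -7/52))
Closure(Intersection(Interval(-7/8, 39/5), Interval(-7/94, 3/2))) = Interval(-7/94, 3/2)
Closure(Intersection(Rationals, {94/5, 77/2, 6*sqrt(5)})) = {94/5, 77/2}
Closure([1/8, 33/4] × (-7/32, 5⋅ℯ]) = [1/8, 33/4] × [-7/32, 5⋅ℯ]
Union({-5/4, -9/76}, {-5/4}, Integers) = Union({-5/4, -9/76}, Integers)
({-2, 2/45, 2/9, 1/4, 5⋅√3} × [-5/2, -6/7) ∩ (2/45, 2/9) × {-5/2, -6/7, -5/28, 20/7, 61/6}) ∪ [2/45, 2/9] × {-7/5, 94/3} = [2/45, 2/9] × {-7/5, 94/3}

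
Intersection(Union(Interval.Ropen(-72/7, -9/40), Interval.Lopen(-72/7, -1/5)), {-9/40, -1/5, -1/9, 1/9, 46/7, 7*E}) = {-9/40, -1/5}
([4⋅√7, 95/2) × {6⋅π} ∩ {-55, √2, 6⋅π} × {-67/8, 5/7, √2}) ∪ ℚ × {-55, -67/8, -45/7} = ℚ × {-55, -67/8, -45/7}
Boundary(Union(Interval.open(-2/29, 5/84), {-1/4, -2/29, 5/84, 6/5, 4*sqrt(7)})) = {-1/4, -2/29, 5/84, 6/5, 4*sqrt(7)}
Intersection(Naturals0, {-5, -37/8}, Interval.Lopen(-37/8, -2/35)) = EmptySet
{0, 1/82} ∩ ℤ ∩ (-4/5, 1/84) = {0}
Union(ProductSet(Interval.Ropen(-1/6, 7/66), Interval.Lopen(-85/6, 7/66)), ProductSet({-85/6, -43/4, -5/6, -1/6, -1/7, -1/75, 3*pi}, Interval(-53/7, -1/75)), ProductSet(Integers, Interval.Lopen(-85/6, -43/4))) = Union(ProductSet({-85/6, -43/4, -5/6, -1/6, -1/7, -1/75, 3*pi}, Interval(-53/7, -1/75)), ProductSet(Integers, Interval.Lopen(-85/6, -43/4)), ProductSet(Interval.Ropen(-1/6, 7/66), Interval.Lopen(-85/6, 7/66)))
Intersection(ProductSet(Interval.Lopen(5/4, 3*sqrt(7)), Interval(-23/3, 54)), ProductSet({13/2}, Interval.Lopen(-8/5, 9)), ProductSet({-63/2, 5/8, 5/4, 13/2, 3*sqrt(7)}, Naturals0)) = ProductSet({13/2}, Range(0, 10, 1))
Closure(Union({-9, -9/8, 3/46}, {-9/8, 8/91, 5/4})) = {-9, -9/8, 3/46, 8/91, 5/4}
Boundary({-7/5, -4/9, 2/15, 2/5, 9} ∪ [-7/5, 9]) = {-7/5, 9}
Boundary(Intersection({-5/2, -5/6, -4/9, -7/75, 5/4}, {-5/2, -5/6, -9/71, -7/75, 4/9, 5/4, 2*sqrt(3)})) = {-5/2, -5/6, -7/75, 5/4}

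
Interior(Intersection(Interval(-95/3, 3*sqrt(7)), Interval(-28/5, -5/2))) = Interval.open(-28/5, -5/2)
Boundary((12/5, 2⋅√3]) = {12/5, 2⋅√3}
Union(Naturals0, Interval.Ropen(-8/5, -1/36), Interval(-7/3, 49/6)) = Union(Interval(-7/3, 49/6), Naturals0)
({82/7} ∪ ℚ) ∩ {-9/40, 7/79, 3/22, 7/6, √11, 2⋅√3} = {-9/40, 7/79, 3/22, 7/6}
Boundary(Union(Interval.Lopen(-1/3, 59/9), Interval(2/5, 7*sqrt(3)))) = {-1/3, 7*sqrt(3)}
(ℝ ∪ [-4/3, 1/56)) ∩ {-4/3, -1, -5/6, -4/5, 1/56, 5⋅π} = {-4/3, -1, -5/6, -4/5, 1/56, 5⋅π}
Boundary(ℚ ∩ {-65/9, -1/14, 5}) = {-65/9, -1/14, 5}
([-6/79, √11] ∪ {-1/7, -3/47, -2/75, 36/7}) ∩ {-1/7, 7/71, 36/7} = {-1/7, 7/71, 36/7}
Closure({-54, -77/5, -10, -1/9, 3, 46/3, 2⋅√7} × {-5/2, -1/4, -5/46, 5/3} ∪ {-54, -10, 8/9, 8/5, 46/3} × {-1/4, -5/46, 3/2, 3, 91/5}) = ({-54, -10, 8/9, 8/5, 46/3} × {-1/4, -5/46, 3/2, 3, 91/5}) ∪ ({-54, -77/5, -10, -1/9, 3, 46/3, 2⋅√7} × {-5/2, -1/4, -5/46, 5/3})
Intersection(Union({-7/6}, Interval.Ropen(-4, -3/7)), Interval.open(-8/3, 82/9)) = Interval.open(-8/3, -3/7)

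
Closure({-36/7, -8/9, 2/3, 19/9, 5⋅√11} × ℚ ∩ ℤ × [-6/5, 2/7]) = ∅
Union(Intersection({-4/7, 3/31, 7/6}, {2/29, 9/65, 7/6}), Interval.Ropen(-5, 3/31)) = Union({7/6}, Interval.Ropen(-5, 3/31))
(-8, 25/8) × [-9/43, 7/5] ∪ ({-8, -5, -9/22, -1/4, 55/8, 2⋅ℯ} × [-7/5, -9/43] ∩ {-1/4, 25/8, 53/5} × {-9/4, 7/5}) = (-8, 25/8) × [-9/43, 7/5]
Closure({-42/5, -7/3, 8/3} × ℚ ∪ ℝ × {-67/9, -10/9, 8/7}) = ({-42/5, -7/3, 8/3} × ℝ) ∪ (ℝ × {-67/9, -10/9, 8/7})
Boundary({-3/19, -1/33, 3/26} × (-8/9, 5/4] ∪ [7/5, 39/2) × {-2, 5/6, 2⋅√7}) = ({-3/19, -1/33, 3/26} × [-8/9, 5/4]) ∪ ([7/5, 39/2] × {-2, 5/6, 2⋅√7})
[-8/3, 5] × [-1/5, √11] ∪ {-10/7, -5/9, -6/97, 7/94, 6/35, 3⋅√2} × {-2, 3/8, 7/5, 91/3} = ([-8/3, 5] × [-1/5, √11]) ∪ ({-10/7, -5/9, -6/97, 7/94, 6/35, 3⋅√2} × {-2, 3/8, 7/5, 91/3})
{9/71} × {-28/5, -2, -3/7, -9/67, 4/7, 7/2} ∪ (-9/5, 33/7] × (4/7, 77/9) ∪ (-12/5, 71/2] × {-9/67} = ((-12/5, 71/2] × {-9/67}) ∪ ({9/71} × {-28/5, -2, -3/7, -9/67, 4/7, 7/2}) ∪ ((-9/5, 33/7] × (4/7, 77/9))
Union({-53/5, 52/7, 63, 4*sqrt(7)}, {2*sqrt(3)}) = {-53/5, 52/7, 63, 2*sqrt(3), 4*sqrt(7)}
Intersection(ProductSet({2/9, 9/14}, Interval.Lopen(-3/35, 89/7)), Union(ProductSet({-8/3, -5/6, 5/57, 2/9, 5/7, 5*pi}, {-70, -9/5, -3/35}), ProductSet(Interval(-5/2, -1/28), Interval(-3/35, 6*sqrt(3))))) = EmptySet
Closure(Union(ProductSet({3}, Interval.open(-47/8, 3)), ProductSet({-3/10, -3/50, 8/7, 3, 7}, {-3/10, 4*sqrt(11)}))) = Union(ProductSet({3}, Interval(-47/8, 3)), ProductSet({-3/10, -3/50, 8/7, 3, 7}, {-3/10, 4*sqrt(11)}))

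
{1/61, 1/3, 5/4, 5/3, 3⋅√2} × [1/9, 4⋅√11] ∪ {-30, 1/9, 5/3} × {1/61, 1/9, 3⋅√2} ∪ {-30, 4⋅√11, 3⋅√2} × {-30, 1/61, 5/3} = ({-30, 1/9, 5/3} × {1/61, 1/9, 3⋅√2}) ∪ ({-30, 4⋅√11, 3⋅√2} × {-30, 1/61, 5/3}) ∪ ({1/61, 1/3, 5/4, 5/3, 3⋅√2} × [1/9, 4⋅√11])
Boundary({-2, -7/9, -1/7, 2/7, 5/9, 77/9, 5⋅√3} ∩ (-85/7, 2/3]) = {-2, -7/9, -1/7, 2/7, 5/9}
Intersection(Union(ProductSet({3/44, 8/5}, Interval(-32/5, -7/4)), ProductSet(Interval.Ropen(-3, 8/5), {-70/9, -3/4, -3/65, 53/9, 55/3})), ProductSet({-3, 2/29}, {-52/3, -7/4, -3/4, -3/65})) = ProductSet({-3, 2/29}, {-3/4, -3/65})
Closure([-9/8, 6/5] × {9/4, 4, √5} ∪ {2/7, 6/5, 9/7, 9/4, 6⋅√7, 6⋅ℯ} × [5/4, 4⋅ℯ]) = ([-9/8, 6/5] × {9/4, 4, √5}) ∪ ({2/7, 6/5, 9/7, 9/4, 6⋅√7, 6⋅ℯ} × [5/4, 4⋅ℯ])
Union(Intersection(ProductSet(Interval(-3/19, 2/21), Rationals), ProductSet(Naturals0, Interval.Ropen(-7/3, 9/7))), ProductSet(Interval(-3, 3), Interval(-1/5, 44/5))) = Union(ProductSet(Interval(-3, 3), Interval(-1/5, 44/5)), ProductSet(Range(0, 1, 1), Intersection(Interval.Ropen(-7/3, 9/7), Rationals)))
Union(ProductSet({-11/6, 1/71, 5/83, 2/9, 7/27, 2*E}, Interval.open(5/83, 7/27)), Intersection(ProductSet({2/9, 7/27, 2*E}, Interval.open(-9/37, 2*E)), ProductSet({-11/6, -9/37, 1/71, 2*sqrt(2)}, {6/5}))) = ProductSet({-11/6, 1/71, 5/83, 2/9, 7/27, 2*E}, Interval.open(5/83, 7/27))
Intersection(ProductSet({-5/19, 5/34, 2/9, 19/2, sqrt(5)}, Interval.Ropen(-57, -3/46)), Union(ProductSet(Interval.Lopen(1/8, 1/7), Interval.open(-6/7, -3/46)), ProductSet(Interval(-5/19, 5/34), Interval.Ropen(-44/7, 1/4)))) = ProductSet({-5/19, 5/34}, Interval.Ropen(-44/7, -3/46))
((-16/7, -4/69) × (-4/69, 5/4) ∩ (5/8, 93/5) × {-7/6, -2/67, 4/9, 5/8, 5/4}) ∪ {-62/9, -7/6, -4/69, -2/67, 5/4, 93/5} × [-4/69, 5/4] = {-62/9, -7/6, -4/69, -2/67, 5/4, 93/5} × [-4/69, 5/4]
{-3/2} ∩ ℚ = {-3/2}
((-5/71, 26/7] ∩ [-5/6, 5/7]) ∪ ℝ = (-∞, ∞)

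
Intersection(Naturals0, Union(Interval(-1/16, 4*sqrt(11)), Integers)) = Union(Naturals0, Range(0, 14, 1))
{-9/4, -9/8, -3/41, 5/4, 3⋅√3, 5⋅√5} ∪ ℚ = ℚ ∪ {3⋅√3, 5⋅√5}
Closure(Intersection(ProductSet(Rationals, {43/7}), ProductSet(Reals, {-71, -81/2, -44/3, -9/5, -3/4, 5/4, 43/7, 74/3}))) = ProductSet(Reals, {43/7})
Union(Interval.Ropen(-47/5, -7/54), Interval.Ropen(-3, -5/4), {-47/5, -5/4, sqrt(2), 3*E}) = Union({sqrt(2), 3*E}, Interval.Ropen(-47/5, -7/54))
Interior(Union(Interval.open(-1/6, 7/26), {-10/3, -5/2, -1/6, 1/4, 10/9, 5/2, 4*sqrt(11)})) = Interval.open(-1/6, 7/26)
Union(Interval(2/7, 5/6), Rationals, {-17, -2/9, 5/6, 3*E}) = Union({3*E}, Interval(2/7, 5/6), Rationals)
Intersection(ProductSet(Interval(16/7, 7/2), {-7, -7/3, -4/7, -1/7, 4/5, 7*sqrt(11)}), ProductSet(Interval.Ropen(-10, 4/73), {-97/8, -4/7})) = EmptySet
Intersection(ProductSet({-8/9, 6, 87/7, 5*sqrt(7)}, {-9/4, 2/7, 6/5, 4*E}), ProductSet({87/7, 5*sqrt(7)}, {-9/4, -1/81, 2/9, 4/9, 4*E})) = ProductSet({87/7, 5*sqrt(7)}, {-9/4, 4*E})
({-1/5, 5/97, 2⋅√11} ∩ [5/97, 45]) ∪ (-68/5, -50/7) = (-68/5, -50/7) ∪ {5/97, 2⋅√11}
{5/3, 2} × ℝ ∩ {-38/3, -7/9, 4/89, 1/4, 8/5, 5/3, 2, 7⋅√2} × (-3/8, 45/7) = {5/3, 2} × (-3/8, 45/7)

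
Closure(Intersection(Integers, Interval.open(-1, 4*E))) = Range(0, 11, 1)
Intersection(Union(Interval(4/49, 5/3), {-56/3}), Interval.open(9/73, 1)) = Interval.open(9/73, 1)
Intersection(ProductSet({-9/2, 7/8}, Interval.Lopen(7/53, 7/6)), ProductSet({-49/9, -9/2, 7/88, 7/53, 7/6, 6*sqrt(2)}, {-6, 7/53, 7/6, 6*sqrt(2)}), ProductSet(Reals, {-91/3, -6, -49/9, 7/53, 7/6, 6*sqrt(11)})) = ProductSet({-9/2}, {7/6})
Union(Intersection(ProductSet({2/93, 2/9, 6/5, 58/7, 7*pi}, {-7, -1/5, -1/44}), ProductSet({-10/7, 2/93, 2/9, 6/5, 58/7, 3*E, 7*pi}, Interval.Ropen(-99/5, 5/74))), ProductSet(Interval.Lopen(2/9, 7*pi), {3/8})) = Union(ProductSet({2/93, 2/9, 6/5, 58/7, 7*pi}, {-7, -1/5, -1/44}), ProductSet(Interval.Lopen(2/9, 7*pi), {3/8}))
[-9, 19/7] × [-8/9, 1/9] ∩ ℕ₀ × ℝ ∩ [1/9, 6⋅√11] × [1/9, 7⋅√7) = {1, 2} × {1/9}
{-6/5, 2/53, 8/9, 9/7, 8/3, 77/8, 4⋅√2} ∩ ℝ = {-6/5, 2/53, 8/9, 9/7, 8/3, 77/8, 4⋅√2}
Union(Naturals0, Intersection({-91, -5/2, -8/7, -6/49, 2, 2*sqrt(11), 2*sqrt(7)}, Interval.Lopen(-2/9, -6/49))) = Union({-6/49}, Naturals0)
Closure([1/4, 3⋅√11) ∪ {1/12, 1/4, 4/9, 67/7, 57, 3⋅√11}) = {1/12, 57} ∪ [1/4, 3⋅√11]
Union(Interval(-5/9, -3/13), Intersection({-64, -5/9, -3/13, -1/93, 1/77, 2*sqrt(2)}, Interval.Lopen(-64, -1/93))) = Union({-1/93}, Interval(-5/9, -3/13))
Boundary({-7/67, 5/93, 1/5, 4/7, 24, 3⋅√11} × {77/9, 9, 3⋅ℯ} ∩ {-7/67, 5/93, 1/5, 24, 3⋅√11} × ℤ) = {-7/67, 5/93, 1/5, 24, 3⋅√11} × {9}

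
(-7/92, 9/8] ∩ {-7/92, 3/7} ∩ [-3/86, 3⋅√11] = {3/7}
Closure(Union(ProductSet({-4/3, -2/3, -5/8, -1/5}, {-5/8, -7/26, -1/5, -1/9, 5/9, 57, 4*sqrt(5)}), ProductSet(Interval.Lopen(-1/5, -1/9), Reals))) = Union(ProductSet({-4/3, -2/3, -5/8, -1/5}, {-5/8, -7/26, -1/5, -1/9, 5/9, 57, 4*sqrt(5)}), ProductSet(Interval(-1/5, -1/9), Reals))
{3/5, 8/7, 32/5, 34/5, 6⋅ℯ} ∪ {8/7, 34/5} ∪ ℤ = ℤ ∪ {3/5, 8/7, 32/5, 34/5, 6⋅ℯ}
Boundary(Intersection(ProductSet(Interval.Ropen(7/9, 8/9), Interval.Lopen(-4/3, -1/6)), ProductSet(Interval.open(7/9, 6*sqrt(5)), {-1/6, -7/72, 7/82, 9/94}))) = ProductSet(Interval(7/9, 8/9), {-1/6})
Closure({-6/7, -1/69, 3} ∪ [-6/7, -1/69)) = [-6/7, -1/69] ∪ {3}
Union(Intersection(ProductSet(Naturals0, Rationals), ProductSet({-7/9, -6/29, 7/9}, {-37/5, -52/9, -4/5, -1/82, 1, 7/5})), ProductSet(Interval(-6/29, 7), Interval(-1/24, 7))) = ProductSet(Interval(-6/29, 7), Interval(-1/24, 7))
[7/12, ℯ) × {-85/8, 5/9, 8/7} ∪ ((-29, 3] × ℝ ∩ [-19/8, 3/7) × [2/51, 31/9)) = ([7/12, ℯ) × {-85/8, 5/9, 8/7}) ∪ ([-19/8, 3/7) × [2/51, 31/9))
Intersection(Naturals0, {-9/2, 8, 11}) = {8, 11}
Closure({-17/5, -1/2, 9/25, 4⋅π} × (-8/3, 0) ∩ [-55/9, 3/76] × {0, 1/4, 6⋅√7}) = ∅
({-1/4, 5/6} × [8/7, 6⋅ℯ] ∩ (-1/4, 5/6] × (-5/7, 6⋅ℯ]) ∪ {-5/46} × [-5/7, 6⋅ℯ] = ({-5/46} × [-5/7, 6⋅ℯ]) ∪ ({5/6} × [8/7, 6⋅ℯ])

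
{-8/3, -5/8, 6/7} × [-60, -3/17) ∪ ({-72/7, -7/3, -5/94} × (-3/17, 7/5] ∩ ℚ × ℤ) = ({-72/7, -7/3, -5/94} × {0, 1}) ∪ ({-8/3, -5/8, 6/7} × [-60, -3/17))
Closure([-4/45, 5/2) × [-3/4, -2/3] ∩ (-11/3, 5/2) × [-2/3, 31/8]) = [-4/45, 5/2] × {-2/3}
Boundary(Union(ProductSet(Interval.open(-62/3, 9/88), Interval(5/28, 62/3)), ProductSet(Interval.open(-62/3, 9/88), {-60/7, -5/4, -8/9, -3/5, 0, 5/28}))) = Union(ProductSet({-62/3, 9/88}, Union({-60/7, -5/4, -8/9, -3/5, 0}, Interval(5/28, 62/3))), ProductSet(Interval(-62/3, 9/88), {-60/7, -5/4, -8/9, -3/5, 0, 5/28, 62/3}))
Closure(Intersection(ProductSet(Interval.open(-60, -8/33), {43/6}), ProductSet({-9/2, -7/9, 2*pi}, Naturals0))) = EmptySet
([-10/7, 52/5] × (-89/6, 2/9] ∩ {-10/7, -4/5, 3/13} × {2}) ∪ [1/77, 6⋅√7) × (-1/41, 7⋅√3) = [1/77, 6⋅√7) × (-1/41, 7⋅√3)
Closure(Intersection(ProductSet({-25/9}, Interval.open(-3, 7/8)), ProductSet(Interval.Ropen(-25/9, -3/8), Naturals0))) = ProductSet({-25/9}, Range(0, 1, 1))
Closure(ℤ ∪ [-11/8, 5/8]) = ℤ ∪ [-11/8, 5/8]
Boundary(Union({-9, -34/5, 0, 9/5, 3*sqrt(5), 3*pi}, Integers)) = Union({-34/5, 9/5, 3*sqrt(5), 3*pi}, Integers)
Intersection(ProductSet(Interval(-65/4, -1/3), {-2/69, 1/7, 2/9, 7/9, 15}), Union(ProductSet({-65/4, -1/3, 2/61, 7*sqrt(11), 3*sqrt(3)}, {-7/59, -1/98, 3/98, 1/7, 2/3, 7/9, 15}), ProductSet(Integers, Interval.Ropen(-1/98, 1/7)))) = ProductSet({-65/4, -1/3}, {1/7, 7/9, 15})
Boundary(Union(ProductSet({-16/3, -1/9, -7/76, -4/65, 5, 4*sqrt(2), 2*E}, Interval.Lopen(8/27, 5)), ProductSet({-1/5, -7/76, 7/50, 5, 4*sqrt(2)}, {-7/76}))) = Union(ProductSet({-1/5, -7/76, 7/50, 5, 4*sqrt(2)}, {-7/76}), ProductSet({-16/3, -1/9, -7/76, -4/65, 5, 4*sqrt(2), 2*E}, Interval(8/27, 5)))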